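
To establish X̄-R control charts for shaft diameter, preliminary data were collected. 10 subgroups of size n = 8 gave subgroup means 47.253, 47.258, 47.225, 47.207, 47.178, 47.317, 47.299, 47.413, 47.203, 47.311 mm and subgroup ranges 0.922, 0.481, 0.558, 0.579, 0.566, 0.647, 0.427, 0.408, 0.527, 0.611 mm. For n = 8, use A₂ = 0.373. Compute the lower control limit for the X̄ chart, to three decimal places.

X̄̄ = (47.253 + 47.258 + 47.225 + 47.207 + 47.178 + 47.317 + 47.299 + 47.413 + 47.203 + 47.311) / 10 = 472.6640 / 10 = 47.2664
R̄ = (0.922 + 0.481 + 0.558 + 0.579 + 0.566 + 0.647 + 0.427 + 0.408 + 0.527 + 0.611) / 10 = 5.7260 / 10 = 0.5726
LCL = X̄̄ − A₂·R̄ = 47.2664 − 0.373 × 0.5726 = 47.0528

47.053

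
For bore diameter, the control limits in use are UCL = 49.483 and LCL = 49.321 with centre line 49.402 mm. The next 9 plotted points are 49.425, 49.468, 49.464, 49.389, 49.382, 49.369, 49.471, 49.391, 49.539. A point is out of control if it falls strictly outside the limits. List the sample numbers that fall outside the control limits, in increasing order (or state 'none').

Compare each point to [49.321, 49.483]: sample 9 = 49.539 > UCL.

9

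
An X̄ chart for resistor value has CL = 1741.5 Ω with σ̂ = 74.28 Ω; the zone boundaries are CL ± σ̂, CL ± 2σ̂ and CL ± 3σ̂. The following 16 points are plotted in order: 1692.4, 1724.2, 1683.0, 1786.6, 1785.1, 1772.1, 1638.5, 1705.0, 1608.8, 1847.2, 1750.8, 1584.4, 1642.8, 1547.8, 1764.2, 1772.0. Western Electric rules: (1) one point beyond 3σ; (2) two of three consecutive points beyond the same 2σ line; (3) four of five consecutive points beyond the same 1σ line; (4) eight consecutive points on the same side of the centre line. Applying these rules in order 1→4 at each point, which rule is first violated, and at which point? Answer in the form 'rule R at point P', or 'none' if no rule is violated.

Zone of each point (C = within 1σ̂, B = 1σ̂–2σ̂, A = 2σ̂–3σ̂, * = beyond 3σ̂; sign = side of CL): 1:-C, 2:-C, 3:-C, 4:+C, 5:+C, 6:+C, 7:-B, 8:-C, 9:-B, 10:+B, 11:+C, 12:-A, 13:-B, 14:-A, 15:+C, 16:+C
Rule 2 (two of three consecutive points beyond the same 2σ limit) is satisfied at point 14.

rule 2 at point 14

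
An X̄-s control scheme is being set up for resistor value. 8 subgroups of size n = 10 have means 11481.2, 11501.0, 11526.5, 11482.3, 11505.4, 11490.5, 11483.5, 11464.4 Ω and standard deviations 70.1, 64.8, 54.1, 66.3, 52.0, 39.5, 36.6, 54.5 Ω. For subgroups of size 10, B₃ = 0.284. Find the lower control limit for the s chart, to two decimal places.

15.55

s̄ = (70.1 + 64.8 + 54.1 + 66.3 + 52.0 + 39.5 + 36.6 + 54.5) / 8 = 54.7375
LCL_s = B₃·s̄ = 0.284 × 54.7375 = 15.5454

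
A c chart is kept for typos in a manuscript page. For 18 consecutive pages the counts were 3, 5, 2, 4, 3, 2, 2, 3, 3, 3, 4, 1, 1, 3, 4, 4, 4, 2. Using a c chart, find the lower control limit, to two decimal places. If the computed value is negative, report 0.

0.00

c̄ = (3 + 5 + 2 + 4 + 3 + 2 + 2 + 3 + 3 + 3 + 4 + 1 + 1 + 3 + 4 + 4 + 4 + 2) / 18 = 53 / 18 = 2.9444
LCL = c̄ − 3√c̄ = 2.9444 − 3 × 1.7159 = -2.2034 → 0 (cannot be negative)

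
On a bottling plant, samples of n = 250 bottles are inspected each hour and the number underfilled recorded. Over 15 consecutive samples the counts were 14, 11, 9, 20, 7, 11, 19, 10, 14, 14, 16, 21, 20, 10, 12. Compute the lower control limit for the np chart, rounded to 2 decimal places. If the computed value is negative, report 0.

p̄ = Σdᵢ / (k·n) = 208 / (15 × 250) = 0.05547
LCL = np̄ − 3·√(np̄(1−p̄)) = 13.8667 − 3 × 3.6191 = 3.0095

3.01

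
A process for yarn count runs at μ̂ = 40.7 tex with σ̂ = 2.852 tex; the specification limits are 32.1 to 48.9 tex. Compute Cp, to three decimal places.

Cp = (USL − LSL) / (6σ̂) = (48.9 − 32.1) / (6 × 2.852) = 16.8000 / 17.1120 = 0.9818

0.982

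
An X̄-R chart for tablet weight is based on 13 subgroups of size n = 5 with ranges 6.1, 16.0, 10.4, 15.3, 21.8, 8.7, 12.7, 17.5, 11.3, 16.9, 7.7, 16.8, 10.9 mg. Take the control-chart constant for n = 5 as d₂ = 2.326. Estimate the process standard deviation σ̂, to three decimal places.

R̄ = (6.1 + 16.0 + 10.4 + 15.3 + 21.8 + 8.7 + 12.7 + 17.5 + 11.3 + 16.9 + 7.7 + 16.8 + 10.9) / 13 = 13.2385
σ̂ = R̄ / d₂ = 13.2385 / 2.326 = 5.6915

5.692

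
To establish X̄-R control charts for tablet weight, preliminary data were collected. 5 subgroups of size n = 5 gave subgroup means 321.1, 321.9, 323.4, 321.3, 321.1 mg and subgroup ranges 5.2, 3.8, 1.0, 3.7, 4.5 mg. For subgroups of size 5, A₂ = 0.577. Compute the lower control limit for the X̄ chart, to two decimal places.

X̄̄ = (321.1 + 321.9 + 323.4 + 321.3 + 321.1) / 5 = 1608.8000 / 5 = 321.7600
R̄ = (5.2 + 3.8 + 1.0 + 3.7 + 4.5) / 5 = 18.2000 / 5 = 3.6400
LCL = X̄̄ − A₂·R̄ = 321.7600 − 0.577 × 3.6400 = 319.6597

319.66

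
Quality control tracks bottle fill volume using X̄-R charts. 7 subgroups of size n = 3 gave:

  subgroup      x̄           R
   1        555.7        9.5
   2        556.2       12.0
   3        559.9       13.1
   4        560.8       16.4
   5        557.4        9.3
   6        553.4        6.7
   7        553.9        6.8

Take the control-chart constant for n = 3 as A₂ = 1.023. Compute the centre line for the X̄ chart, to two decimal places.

X̄̄ = (555.7 + 556.2 + 559.9 + 560.8 + 557.4 + 553.4 + 553.9) / 7 = 3897.3000 / 7 = 556.7571
CL = X̄̄ = 556.7571

556.76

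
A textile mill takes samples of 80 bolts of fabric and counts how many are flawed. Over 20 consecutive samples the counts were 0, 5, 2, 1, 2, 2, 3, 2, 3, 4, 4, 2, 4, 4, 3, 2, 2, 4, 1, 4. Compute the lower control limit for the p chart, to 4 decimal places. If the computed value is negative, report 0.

p̄ = Σdᵢ / (k·n) = 54 / (20 × 80) = 0.03375
LCL = p̄ − 3·√(p̄(1−p̄)/n) = 0.03375 − 3 × 0.02019 = -0.02682 → 0 (negative, so LCL = 0)

0.0000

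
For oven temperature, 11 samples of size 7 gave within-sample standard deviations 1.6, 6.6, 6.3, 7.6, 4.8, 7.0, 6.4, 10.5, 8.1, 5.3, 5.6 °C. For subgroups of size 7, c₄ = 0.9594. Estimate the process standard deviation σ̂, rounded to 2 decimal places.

s̄ = (1.6 + 6.6 + 6.3 + 7.6 + 4.8 + 7.0 + 6.4 + 10.5 + 8.1 + 5.3 + 5.6) / 11 = 6.3455
σ̂ = s̄ / c₄ = 6.3455 / 0.9594 = 6.6140

6.61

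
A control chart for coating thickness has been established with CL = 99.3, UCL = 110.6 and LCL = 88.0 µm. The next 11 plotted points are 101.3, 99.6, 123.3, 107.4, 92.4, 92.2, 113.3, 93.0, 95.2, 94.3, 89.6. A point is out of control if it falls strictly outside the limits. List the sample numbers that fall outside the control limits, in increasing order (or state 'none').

Compare each point to [88.0, 110.6]: sample 3 = 123.3 > UCL; sample 7 = 113.3 > UCL.

3, 7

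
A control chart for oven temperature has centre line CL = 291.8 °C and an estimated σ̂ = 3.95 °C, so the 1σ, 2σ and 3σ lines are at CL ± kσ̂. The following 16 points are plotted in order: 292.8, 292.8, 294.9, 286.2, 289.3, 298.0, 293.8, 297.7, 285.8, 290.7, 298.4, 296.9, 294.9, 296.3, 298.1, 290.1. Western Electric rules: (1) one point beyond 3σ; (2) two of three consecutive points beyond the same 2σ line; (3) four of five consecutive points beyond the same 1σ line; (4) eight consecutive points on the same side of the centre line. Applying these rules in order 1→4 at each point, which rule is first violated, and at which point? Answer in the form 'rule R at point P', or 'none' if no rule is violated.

rule 3 at point 15

Zone of each point (C = within 1σ̂, B = 1σ̂–2σ̂, A = 2σ̂–3σ̂, * = beyond 3σ̂; sign = side of CL): 1:+C, 2:+C, 3:+C, 4:-B, 5:-C, 6:+B, 7:+C, 8:+B, 9:-B, 10:-C, 11:+B, 12:+B, 13:+C, 14:+B, 15:+B, 16:-C
Rule 3 (four of five consecutive points beyond the same 1σ limit) is satisfied at point 15.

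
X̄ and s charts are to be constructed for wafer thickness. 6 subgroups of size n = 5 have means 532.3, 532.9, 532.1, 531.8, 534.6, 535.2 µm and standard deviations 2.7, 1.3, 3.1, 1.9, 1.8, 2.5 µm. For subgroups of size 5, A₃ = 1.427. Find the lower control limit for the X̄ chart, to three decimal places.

X̄̄ = (532.3 + 532.9 + 532.1 + 531.8 + 534.6 + 535.2) / 6 = 533.1500
s̄ = (2.7 + 1.3 + 3.1 + 1.9 + 1.8 + 2.5) / 6 = 2.2167
LCL = X̄̄ − A₃·s̄ = 533.1500 − 1.427 × 2.2167 = 529.9868

529.987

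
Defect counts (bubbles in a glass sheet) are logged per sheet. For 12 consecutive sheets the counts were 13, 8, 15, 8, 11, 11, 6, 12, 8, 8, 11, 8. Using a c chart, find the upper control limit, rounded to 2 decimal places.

c̄ = (13 + 8 + 15 + 8 + 11 + 11 + 6 + 12 + 8 + 8 + 11 + 8) / 12 = 119 / 12 = 9.9167
UCL = c̄ + 3√c̄ = 9.9167 + 3 × √9.9167 = 9.9167 + 3 × 3.1491 = 19.3639

19.36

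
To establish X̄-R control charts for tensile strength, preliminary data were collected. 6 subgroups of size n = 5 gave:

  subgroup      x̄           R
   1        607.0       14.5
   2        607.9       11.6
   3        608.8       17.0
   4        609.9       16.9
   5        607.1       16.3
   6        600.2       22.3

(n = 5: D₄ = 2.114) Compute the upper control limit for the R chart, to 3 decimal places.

34.740

R̄ = (14.5 + 11.6 + 17.0 + 16.9 + 16.3 + 22.3) / 6 = 98.6000 / 6 = 16.4333
UCL_R = D₄·R̄ = 2.114 × 16.4333 = 34.7401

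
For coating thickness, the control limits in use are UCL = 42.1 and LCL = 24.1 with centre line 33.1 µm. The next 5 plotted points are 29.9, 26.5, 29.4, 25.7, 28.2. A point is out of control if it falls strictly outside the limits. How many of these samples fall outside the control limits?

0

All 5 points lie within [24.1, 42.1].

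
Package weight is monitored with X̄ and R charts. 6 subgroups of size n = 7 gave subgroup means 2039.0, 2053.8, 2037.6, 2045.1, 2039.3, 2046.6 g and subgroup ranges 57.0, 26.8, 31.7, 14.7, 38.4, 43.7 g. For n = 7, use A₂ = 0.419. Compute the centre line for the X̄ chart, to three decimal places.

2043.567

X̄̄ = (2039.0 + 2053.8 + 2037.6 + 2045.1 + 2039.3 + 2046.6) / 6 = 12261.4000 / 6 = 2043.5667
CL = X̄̄ = 2043.5667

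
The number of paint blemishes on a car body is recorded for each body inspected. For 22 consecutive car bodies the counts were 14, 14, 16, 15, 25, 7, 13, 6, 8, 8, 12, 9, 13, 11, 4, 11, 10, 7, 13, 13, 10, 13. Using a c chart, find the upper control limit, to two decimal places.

21.61

c̄ = (14 + 14 + 16 + 15 + 25 + 7 + 13 + 6 + 8 + 8 + 12 + 9 + 13 + 11 + 4 + 11 + 10 + 7 + 13 + 13 + 10 + 13) / 22 = 252 / 22 = 11.4545
UCL = c̄ + 3√c̄ = 11.4545 + 3 × √11.4545 = 11.4545 + 3 × 3.3845 = 21.6079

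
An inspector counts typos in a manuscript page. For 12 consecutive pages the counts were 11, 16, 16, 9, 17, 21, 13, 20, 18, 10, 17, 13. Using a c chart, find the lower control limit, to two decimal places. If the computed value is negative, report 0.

c̄ = (11 + 16 + 16 + 9 + 17 + 21 + 13 + 20 + 18 + 10 + 17 + 13) / 12 = 181 / 12 = 15.0833
LCL = c̄ − 3√c̄ = 15.0833 − 3 × 3.8837 = 3.4322

3.43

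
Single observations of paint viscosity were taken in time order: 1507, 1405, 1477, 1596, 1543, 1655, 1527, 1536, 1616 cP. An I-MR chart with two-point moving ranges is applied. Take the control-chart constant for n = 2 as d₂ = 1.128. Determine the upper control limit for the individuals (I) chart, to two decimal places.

1764.62

X̄ = (1507 + 1405 + 1477 + 1596 + 1543 + 1655 + 1527 + 1536 + 1616) / 9 = 1540.2222
Moving ranges: 102, 72, 119, 53, 112, 128, 9, 80; M̄R̄ = 675.0000 / 8 = 84.3750
UCL = X̄ + 3·M̄R̄/d₂ = 1540.2222 + 3 × 84.3750 / 1.128 = 1764.6238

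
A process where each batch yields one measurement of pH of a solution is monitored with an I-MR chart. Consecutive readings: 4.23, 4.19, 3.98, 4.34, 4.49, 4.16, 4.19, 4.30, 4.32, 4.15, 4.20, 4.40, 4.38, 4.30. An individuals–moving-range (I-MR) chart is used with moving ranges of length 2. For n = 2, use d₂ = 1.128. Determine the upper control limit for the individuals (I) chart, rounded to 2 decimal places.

4.62

X̄ = (4.23 + 4.19 + 3.98 + 4.34 + 4.49 + 4.16 + 4.19 + 4.30 + 4.32 + 4.15 + 4.20 + 4.40 + 4.38 + 4.30) / 14 = 4.2593
Moving ranges: 0.04, 0.21, 0.36, 0.15, 0.33, 0.03, 0.11, 0.02, 0.17, 0.05, 0.20, 0.02, 0.08; M̄R̄ = 1.7700 / 13 = 0.1362
UCL = X̄ + 3·M̄R̄/d₂ = 4.2593 + 3 × 0.1362 / 1.128 = 4.6214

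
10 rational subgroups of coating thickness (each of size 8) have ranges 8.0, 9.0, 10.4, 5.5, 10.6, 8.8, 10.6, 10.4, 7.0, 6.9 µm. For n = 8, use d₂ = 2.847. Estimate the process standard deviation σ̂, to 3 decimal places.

3.063

R̄ = (8.0 + 9.0 + 10.4 + 5.5 + 10.6 + 8.8 + 10.6 + 10.4 + 7.0 + 6.9) / 10 = 8.7200
σ̂ = R̄ / d₂ = 8.7200 / 2.847 = 3.0629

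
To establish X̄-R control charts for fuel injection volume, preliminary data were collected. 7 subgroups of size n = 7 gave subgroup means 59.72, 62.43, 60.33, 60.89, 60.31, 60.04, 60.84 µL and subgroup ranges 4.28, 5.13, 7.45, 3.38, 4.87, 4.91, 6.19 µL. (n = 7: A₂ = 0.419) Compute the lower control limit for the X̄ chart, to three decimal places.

X̄̄ = (59.72 + 62.43 + 60.33 + 60.89 + 60.31 + 60.04 + 60.84) / 7 = 424.5600 / 7 = 60.6514
R̄ = (4.28 + 5.13 + 7.45 + 3.38 + 4.87 + 4.91 + 6.19) / 7 = 36.2100 / 7 = 5.1729
LCL = X̄̄ − A₂·R̄ = 60.6514 − 0.419 × 5.1729 = 58.4840

58.484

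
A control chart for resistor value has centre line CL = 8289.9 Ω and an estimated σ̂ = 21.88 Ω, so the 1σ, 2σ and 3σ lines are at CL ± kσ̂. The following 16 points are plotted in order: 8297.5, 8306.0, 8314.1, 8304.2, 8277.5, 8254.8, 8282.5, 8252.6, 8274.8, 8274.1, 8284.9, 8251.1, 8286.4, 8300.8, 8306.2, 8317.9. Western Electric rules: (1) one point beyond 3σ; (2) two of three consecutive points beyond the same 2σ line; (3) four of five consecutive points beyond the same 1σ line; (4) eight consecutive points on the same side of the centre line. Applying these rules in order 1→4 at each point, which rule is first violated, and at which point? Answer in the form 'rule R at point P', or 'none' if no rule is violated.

Zone of each point (C = within 1σ̂, B = 1σ̂–2σ̂, A = 2σ̂–3σ̂, * = beyond 3σ̂; sign = side of CL): 1:+C, 2:+C, 3:+B, 4:+C, 5:-C, 6:-B, 7:-C, 8:-B, 9:-C, 10:-C, 11:-C, 12:-B, 13:-C, 14:+C, 15:+C, 16:+B
Rule 4 (eight consecutive points on the same side of the centre line) is satisfied at point 12.

rule 4 at point 12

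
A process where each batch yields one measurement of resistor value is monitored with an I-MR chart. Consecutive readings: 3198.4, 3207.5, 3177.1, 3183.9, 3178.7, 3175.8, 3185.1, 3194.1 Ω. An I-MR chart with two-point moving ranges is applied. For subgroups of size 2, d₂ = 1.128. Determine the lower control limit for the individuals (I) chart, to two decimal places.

3159.95

X̄ = (3198.4 + 3207.5 + 3177.1 + 3183.9 + 3178.7 + 3175.8 + 3185.1 + 3194.1) / 8 = 3187.5750
Moving ranges: 9.1, 30.4, 6.8, 5.2, 2.9, 9.3, 9.0; M̄R̄ = 72.7000 / 7 = 10.3857
LCL = X̄ − 3·M̄R̄/d₂ = 3187.5750 − 3 × 10.3857 / 1.128 = 3159.9534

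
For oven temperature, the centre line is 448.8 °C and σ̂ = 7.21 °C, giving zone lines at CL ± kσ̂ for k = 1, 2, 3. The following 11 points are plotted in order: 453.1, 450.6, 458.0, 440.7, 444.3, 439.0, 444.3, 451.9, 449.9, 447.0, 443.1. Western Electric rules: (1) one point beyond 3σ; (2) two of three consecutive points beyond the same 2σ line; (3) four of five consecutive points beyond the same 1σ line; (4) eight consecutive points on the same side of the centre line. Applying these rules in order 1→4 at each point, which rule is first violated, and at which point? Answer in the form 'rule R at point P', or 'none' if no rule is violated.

none

Zone of each point (C = within 1σ̂, B = 1σ̂–2σ̂, A = 2σ̂–3σ̂, * = beyond 3σ̂; sign = side of CL): 1:+C, 2:+C, 3:+B, 4:-B, 5:-C, 6:-B, 7:-C, 8:+C, 9:+C, 10:-C, 11:-C
No rule fires across all 11 points.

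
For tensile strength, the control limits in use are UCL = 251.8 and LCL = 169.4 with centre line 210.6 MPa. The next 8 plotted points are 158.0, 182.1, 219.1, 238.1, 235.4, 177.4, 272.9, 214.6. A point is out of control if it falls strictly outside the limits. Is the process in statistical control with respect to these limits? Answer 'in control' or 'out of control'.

Compare each point to [169.4, 251.8]: sample 1 = 158.0 < LCL; sample 7 = 272.9 > UCL.

out of control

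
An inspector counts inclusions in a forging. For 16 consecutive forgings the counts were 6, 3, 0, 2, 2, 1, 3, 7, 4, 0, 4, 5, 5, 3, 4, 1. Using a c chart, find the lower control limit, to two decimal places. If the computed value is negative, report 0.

c̄ = (6 + 3 + 0 + 2 + 2 + 1 + 3 + 7 + 4 + 0 + 4 + 5 + 5 + 3 + 4 + 1) / 16 = 50 / 16 = 3.1250
LCL = c̄ − 3√c̄ = 3.1250 − 3 × 1.7678 = -2.1783 → 0 (cannot be negative)

0.00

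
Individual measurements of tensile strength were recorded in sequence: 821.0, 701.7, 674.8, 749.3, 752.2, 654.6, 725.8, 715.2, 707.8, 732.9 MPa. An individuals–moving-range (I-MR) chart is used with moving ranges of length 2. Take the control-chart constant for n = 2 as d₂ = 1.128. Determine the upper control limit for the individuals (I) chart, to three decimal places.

X̄ = (821.0 + 701.7 + 674.8 + 749.3 + 752.2 + 654.6 + 725.8 + 715.2 + 707.8 + 732.9) / 10 = 723.5300
Moving ranges: 119.3, 26.9, 74.5, 2.9, 97.6, 71.2, 10.6, 7.4, 25.1; M̄R̄ = 435.5000 / 9 = 48.3889
UCL = X̄ + 3·M̄R̄/d₂ = 723.5300 + 3 × 48.3889 / 1.128 = 852.2239

852.224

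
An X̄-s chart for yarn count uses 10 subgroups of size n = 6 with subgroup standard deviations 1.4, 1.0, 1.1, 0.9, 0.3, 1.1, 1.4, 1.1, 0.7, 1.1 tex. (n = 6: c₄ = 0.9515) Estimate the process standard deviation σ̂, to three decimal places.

s̄ = (1.4 + 1.0 + 1.1 + 0.9 + 0.3 + 1.1 + 1.4 + 1.1 + 0.7 + 1.1) / 10 = 1.0100
σ̂ = s̄ / c₄ = 1.0100 / 0.9515 = 1.0615

1.061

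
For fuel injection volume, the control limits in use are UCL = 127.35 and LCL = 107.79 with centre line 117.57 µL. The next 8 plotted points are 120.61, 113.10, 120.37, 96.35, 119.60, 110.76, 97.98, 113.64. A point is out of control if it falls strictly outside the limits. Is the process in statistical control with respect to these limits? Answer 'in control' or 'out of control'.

Compare each point to [107.79, 127.35]: sample 4 = 96.35 < LCL; sample 7 = 97.98 < LCL.

out of control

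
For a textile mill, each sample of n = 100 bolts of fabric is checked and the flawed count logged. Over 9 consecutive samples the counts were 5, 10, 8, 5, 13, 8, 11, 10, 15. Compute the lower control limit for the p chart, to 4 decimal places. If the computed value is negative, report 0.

0.0067

p̄ = Σdᵢ / (k·n) = 85 / (9 × 100) = 0.09444
LCL = p̄ − 3·√(p̄(1−p̄)/n) = 0.09444 − 3 × 0.02924 = 0.00671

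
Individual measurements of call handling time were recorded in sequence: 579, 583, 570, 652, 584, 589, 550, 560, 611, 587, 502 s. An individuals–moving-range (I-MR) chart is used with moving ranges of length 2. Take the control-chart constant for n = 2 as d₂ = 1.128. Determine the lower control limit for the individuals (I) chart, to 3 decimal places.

477.488

X̄ = (579 + 583 + 570 + 652 + 584 + 589 + 550 + 560 + 611 + 587 + 502) / 11 = 578.8182
Moving ranges: 4, 13, 82, 68, 5, 39, 10, 51, 24, 85; M̄R̄ = 381.0000 / 10 = 38.1000
LCL = X̄ − 3·M̄R̄/d₂ = 578.8182 − 3 × 38.1000 / 1.128 = 477.4884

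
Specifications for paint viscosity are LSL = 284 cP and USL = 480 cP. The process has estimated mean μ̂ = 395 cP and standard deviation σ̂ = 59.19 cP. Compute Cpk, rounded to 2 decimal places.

0.48

Cpu = (USL − μ̂) / (3σ̂) = (480 − 395) / (3 × 59.19) = 0.4787; Cpl = (μ̂ − LSL) / (3σ̂) = (395 − 284) / (3 × 59.19) = 0.6251; Cpk = min(Cpu, Cpl) = 0.4787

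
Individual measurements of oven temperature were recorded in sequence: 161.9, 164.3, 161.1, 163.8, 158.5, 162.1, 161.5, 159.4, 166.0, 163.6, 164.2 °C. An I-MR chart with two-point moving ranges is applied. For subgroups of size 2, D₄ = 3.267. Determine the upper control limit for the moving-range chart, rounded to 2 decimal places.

9.64

Moving ranges: 2.4, 3.2, 2.7, 5.3, 3.6, 0.6, 2.1, 6.6, 2.4, 0.6; M̄R̄ = 29.5000 / 10 = 2.9500
UCL_MR = D₄·M̄R̄ = 3.267 × 2.9500 = 9.6377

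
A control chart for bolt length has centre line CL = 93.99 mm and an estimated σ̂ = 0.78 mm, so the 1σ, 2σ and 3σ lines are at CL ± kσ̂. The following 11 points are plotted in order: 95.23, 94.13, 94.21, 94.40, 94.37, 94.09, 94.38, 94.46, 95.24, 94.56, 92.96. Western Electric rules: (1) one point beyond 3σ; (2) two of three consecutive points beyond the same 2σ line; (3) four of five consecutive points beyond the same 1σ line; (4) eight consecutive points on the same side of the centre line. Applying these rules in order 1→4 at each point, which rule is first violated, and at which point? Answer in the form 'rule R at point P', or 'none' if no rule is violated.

rule 4 at point 8

Zone of each point (C = within 1σ̂, B = 1σ̂–2σ̂, A = 2σ̂–3σ̂, * = beyond 3σ̂; sign = side of CL): 1:+B, 2:+C, 3:+C, 4:+C, 5:+C, 6:+C, 7:+C, 8:+C, 9:+B, 10:+C, 11:-B
Rule 4 (eight consecutive points on the same side of the centre line) is satisfied at point 8.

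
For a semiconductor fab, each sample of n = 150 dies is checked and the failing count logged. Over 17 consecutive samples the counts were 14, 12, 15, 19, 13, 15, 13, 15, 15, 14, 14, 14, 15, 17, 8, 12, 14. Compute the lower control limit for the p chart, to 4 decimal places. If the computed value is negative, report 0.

0.0223

p̄ = Σdᵢ / (k·n) = 239 / (17 × 150) = 0.09373
LCL = p̄ − 3·√(p̄(1−p̄)/n) = 0.09373 − 3 × 0.02380 = 0.02234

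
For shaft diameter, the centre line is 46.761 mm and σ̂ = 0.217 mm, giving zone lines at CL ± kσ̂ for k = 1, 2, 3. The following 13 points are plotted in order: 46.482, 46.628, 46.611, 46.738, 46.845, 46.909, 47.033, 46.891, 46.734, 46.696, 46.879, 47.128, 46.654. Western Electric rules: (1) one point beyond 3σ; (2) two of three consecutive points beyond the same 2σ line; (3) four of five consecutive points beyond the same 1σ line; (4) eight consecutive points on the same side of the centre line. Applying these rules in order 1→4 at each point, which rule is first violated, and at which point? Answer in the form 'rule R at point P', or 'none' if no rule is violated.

none

Zone of each point (C = within 1σ̂, B = 1σ̂–2σ̂, A = 2σ̂–3σ̂, * = beyond 3σ̂; sign = side of CL): 1:-B, 2:-C, 3:-C, 4:-C, 5:+C, 6:+C, 7:+B, 8:+C, 9:-C, 10:-C, 11:+C, 12:+B, 13:-C
No rule fires across all 13 points.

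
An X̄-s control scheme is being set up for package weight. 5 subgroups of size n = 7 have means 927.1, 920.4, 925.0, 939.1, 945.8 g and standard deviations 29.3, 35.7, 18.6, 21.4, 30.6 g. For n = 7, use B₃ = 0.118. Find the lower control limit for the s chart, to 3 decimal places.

s̄ = (29.3 + 35.7 + 18.6 + 21.4 + 30.6) / 5 = 27.1200
LCL_s = B₃·s̄ = 0.118 × 27.1200 = 3.2002

3.200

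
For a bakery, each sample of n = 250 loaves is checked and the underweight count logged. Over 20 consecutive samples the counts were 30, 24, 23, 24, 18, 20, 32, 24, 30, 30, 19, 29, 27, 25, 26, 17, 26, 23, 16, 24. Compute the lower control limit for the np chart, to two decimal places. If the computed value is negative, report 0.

p̄ = Σdᵢ / (k·n) = 487 / (20 × 250) = 0.09740
LCL = np̄ − 3·√(np̄(1−p̄)) = 24.3500 − 3 × 4.6881 = 10.2857

10.29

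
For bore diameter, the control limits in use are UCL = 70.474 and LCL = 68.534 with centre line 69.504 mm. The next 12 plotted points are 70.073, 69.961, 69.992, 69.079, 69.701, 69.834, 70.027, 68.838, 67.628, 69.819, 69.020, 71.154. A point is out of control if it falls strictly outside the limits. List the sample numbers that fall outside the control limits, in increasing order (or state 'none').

9, 12

Compare each point to [68.534, 70.474]: sample 9 = 67.628 < LCL; sample 12 = 71.154 > UCL.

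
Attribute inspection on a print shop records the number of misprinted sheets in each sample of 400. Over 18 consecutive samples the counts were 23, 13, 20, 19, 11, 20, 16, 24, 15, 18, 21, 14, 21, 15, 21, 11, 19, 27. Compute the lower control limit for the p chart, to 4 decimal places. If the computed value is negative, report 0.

p̄ = Σdᵢ / (k·n) = 328 / (18 × 400) = 0.04556
LCL = p̄ − 3·√(p̄(1−p̄)/n) = 0.04556 − 3 × 0.01043 = 0.01428

0.0143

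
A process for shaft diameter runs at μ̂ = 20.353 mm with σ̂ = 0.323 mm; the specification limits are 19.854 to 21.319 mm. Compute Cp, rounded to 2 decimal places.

Cp = (USL − LSL) / (6σ̂) = (21.319 − 19.854) / (6 × 0.323) = 1.4650 / 1.9380 = 0.7559

0.76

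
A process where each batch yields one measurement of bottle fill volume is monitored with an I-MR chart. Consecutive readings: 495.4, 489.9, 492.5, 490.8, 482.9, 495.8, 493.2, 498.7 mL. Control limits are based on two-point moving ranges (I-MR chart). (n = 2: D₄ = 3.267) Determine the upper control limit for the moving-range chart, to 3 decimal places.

Moving ranges: 5.5, 2.6, 1.7, 7.9, 12.9, 2.6, 5.5; M̄R̄ = 38.7000 / 7 = 5.5286
UCL_MR = D₄·M̄R̄ = 3.267 × 5.5286 = 18.0618

18.062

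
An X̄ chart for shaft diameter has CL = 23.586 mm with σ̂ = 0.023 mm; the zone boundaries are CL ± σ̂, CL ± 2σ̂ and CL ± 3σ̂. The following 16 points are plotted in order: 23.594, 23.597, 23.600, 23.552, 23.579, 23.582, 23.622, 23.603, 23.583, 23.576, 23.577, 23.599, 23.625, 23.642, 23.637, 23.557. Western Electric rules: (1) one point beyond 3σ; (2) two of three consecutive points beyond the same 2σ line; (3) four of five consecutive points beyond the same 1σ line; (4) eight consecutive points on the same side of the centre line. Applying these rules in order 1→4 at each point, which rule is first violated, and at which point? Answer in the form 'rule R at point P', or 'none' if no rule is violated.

rule 2 at point 15

Zone of each point (C = within 1σ̂, B = 1σ̂–2σ̂, A = 2σ̂–3σ̂, * = beyond 3σ̂; sign = side of CL): 1:+C, 2:+C, 3:+C, 4:-B, 5:-C, 6:-C, 7:+B, 8:+C, 9:-C, 10:-C, 11:-C, 12:+C, 13:+B, 14:+A, 15:+A, 16:-B
Rule 2 (two of three consecutive points beyond the same 2σ limit) is satisfied at point 15.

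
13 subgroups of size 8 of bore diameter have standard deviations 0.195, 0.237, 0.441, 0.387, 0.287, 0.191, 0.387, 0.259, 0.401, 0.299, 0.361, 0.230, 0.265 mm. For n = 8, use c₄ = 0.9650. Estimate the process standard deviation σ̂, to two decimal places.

0.31

s̄ = (0.195 + 0.237 + 0.441 + 0.387 + 0.287 + 0.191 + 0.387 + 0.259 + 0.401 + 0.299 + 0.361 + 0.230 + 0.265) / 13 = 0.3031
σ̂ = s̄ / c₄ = 0.3031 / 0.9650 = 0.3141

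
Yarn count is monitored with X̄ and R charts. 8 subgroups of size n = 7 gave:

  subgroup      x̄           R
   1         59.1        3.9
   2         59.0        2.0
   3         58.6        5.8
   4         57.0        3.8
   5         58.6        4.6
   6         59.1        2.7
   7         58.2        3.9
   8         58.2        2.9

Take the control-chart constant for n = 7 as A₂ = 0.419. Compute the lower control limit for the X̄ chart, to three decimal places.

56.925

X̄̄ = (59.1 + 59.0 + 58.6 + 57.0 + 58.6 + 59.1 + 58.2 + 58.2) / 8 = 467.8000 / 8 = 58.4750
R̄ = (3.9 + 2.0 + 5.8 + 3.8 + 4.6 + 2.7 + 3.9 + 2.9) / 8 = 29.6000 / 8 = 3.7000
LCL = X̄̄ − A₂·R̄ = 58.4750 − 0.419 × 3.7000 = 56.9247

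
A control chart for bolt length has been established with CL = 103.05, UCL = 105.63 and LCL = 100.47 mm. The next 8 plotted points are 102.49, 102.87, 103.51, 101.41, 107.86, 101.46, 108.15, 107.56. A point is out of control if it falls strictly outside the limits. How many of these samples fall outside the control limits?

3

Compare each point to [100.47, 105.63]: sample 5 = 107.86 > UCL; sample 7 = 108.15 > UCL; sample 8 = 107.56 > UCL.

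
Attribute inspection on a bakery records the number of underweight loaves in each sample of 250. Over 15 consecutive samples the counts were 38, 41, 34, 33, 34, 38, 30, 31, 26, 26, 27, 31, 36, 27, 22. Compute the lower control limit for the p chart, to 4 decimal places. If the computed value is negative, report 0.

p̄ = Σdᵢ / (k·n) = 474 / (15 × 250) = 0.12640
LCL = p̄ − 3·√(p̄(1−p̄)/n) = 0.12640 − 3 × 0.02102 = 0.06335

0.0634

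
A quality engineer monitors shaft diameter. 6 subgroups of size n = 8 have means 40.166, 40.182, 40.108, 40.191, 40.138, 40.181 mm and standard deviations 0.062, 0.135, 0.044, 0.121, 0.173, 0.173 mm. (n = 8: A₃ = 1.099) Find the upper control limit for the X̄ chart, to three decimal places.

X̄̄ = (40.166 + 40.182 + 40.108 + 40.191 + 40.138 + 40.181) / 6 = 40.1610
s̄ = (0.062 + 0.135 + 0.044 + 0.121 + 0.173 + 0.173) / 6 = 0.1180
UCL = X̄̄ + A₃·s̄ = 40.1610 + 1.099 × 0.1180 = 40.2907

40.291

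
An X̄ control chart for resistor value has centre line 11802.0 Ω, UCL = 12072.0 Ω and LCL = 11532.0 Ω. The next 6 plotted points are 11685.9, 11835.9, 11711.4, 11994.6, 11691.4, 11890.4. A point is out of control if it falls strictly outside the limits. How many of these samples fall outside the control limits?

0

All 6 points lie within [11532.0, 12072.0].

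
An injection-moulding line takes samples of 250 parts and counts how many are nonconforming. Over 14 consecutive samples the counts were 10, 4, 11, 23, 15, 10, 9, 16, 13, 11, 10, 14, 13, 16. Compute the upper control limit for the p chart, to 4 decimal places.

0.0914

p̄ = Σdᵢ / (k·n) = 175 / (14 × 250) = 0.05000
UCL = p̄ + 3·√(p̄(1−p̄)/n) = 0.05000 + 3 × √(0.05000×0.95000/250) = 0.05000 + 3 × 0.01378 = 0.09135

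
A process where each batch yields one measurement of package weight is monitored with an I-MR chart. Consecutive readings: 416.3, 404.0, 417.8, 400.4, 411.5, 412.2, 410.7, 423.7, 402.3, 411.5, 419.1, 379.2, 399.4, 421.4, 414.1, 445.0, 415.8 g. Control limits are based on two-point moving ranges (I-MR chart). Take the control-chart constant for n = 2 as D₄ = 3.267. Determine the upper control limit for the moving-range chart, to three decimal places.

52.578

Moving ranges: 12.3, 13.8, 17.4, 11.1, 0.7, 1.5, 13.0, 21.4, 9.2, 7.6, 39.9, 20.2, 22.0, 7.3, 30.9, 29.2; M̄R̄ = 257.5000 / 16 = 16.0938
UCL_MR = D₄·M̄R̄ = 3.267 × 16.0938 = 52.5783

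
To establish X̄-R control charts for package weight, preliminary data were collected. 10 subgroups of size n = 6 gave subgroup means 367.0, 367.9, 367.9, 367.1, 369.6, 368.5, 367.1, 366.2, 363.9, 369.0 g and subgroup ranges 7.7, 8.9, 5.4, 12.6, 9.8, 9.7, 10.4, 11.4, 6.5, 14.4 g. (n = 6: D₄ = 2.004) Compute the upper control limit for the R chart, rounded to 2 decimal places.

19.40

R̄ = (7.7 + 8.9 + 5.4 + 12.6 + 9.8 + 9.7 + 10.4 + 11.4 + 6.5 + 14.4) / 10 = 96.8000 / 10 = 9.6800
UCL_R = D₄·R̄ = 2.004 × 9.6800 = 19.3987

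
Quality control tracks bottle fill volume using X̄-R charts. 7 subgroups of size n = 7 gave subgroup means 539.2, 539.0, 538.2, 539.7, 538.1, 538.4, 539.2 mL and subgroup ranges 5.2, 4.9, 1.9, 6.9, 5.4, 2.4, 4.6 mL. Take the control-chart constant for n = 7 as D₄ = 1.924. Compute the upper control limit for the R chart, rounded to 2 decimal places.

R̄ = (5.2 + 4.9 + 1.9 + 6.9 + 5.4 + 2.4 + 4.6) / 7 = 31.3000 / 7 = 4.4714
UCL_R = D₄·R̄ = 1.924 × 4.4714 = 8.6030

8.60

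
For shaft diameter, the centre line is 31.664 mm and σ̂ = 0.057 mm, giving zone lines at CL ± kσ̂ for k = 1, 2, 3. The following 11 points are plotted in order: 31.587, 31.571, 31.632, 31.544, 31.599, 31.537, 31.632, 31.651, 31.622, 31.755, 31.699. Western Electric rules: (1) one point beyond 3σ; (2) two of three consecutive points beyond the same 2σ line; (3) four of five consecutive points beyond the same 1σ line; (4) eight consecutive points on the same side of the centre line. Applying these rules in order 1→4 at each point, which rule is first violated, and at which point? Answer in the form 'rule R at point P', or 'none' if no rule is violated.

Zone of each point (C = within 1σ̂, B = 1σ̂–2σ̂, A = 2σ̂–3σ̂, * = beyond 3σ̂; sign = side of CL): 1:-B, 2:-B, 3:-C, 4:-A, 5:-B, 6:-A, 7:-C, 8:-C, 9:-C, 10:+B, 11:+C
Rule 3 (four of five consecutive points beyond the same 1σ limit) is satisfied at point 5.

rule 3 at point 5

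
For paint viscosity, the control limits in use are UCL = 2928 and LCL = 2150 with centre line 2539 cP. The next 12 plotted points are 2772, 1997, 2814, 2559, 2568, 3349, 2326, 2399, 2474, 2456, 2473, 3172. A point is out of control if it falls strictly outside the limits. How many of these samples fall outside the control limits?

3

Compare each point to [2150, 2928]: sample 2 = 1997 < LCL; sample 6 = 3349 > UCL; sample 12 = 3172 > UCL.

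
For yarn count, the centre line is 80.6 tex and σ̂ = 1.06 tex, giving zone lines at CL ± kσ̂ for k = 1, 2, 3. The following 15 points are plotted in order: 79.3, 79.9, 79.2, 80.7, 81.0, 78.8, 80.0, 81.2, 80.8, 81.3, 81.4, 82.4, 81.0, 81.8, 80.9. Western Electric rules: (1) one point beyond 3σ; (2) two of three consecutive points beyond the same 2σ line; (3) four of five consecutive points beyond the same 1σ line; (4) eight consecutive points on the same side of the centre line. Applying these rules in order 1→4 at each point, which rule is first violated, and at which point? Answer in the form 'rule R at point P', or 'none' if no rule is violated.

rule 4 at point 15

Zone of each point (C = within 1σ̂, B = 1σ̂–2σ̂, A = 2σ̂–3σ̂, * = beyond 3σ̂; sign = side of CL): 1:-B, 2:-C, 3:-B, 4:+C, 5:+C, 6:-B, 7:-C, 8:+C, 9:+C, 10:+C, 11:+C, 12:+B, 13:+C, 14:+B, 15:+C
Rule 4 (eight consecutive points on the same side of the centre line) is satisfied at point 15.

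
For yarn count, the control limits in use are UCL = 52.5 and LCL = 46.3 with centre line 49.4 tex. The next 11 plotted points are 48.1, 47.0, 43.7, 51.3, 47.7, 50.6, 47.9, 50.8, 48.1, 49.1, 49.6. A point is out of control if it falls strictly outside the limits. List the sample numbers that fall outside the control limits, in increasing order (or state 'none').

3

Compare each point to [46.3, 52.5]: sample 3 = 43.7 < LCL.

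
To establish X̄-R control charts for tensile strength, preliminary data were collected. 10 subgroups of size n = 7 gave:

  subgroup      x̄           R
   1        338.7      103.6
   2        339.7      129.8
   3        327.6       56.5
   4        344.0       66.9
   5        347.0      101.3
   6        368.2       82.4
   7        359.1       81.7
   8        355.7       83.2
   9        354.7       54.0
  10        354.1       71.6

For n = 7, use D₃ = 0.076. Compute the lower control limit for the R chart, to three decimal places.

6.316

R̄ = (103.6 + 129.8 + 56.5 + 66.9 + 101.3 + 82.4 + 81.7 + 83.2 + 54.0 + 71.6) / 10 = 831.0000 / 10 = 83.1000
LCL_R = D₃·R̄ = 0.076 × 83.1000 = 6.3156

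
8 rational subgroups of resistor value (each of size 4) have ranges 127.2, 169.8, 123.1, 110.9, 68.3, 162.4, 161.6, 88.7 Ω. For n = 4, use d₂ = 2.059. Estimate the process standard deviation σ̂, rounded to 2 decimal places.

R̄ = (127.2 + 169.8 + 123.1 + 110.9 + 68.3 + 162.4 + 161.6 + 88.7) / 8 = 126.5000
σ̂ = R̄ / d₂ = 126.5000 / 2.059 = 61.4376

61.44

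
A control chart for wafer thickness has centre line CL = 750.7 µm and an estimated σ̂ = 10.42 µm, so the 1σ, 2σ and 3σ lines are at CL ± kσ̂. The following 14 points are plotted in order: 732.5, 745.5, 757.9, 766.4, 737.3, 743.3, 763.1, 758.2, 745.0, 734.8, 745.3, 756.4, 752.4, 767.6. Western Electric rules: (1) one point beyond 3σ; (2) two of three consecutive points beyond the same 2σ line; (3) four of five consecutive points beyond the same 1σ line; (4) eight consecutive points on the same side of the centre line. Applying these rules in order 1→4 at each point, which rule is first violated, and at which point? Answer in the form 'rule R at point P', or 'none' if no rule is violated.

Zone of each point (C = within 1σ̂, B = 1σ̂–2σ̂, A = 2σ̂–3σ̂, * = beyond 3σ̂; sign = side of CL): 1:-B, 2:-C, 3:+C, 4:+B, 5:-B, 6:-C, 7:+B, 8:+C, 9:-C, 10:-B, 11:-C, 12:+C, 13:+C, 14:+B
No rule fires across all 14 points.

none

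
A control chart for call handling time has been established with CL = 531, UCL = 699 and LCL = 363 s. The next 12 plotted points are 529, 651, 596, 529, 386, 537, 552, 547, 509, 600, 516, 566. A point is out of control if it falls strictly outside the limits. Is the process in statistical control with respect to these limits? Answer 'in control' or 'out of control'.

All 12 points lie within [363, 699].

in control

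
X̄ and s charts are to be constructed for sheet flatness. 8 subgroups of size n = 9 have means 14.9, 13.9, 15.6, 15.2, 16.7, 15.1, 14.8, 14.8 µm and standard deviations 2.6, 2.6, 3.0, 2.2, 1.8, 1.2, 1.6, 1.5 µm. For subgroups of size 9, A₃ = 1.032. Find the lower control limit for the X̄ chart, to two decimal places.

X̄̄ = (14.9 + 13.9 + 15.6 + 15.2 + 16.7 + 15.1 + 14.8 + 14.8) / 8 = 15.1250
s̄ = (2.6 + 2.6 + 3.0 + 2.2 + 1.8 + 1.2 + 1.6 + 1.5) / 8 = 2.0625
LCL = X̄̄ − A₃·s̄ = 15.1250 − 1.032 × 2.0625 = 12.9965

13.00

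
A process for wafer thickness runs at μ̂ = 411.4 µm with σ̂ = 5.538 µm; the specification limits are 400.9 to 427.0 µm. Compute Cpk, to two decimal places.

Cpu = (USL − μ̂) / (3σ̂) = (427.0 − 411.4) / (3 × 5.538) = 0.9390; Cpl = (μ̂ − LSL) / (3σ̂) = (411.4 − 400.9) / (3 × 5.538) = 0.6320; Cpk = min(Cpu, Cpl) = 0.6320

0.63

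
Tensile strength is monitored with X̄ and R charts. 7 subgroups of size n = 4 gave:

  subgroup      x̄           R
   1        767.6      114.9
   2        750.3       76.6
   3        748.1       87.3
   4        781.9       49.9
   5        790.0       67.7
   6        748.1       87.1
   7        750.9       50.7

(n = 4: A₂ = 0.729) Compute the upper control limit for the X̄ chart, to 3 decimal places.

818.047

X̄̄ = (767.6 + 750.3 + 748.1 + 781.9 + 790.0 + 748.1 + 750.9) / 7 = 5336.9000 / 7 = 762.4143
R̄ = (114.9 + 76.6 + 87.3 + 49.9 + 67.7 + 87.1 + 50.7) / 7 = 534.2000 / 7 = 76.3143
UCL = X̄̄ + A₂·R̄ = 762.4143 + 0.729 × 76.3143 = 818.0474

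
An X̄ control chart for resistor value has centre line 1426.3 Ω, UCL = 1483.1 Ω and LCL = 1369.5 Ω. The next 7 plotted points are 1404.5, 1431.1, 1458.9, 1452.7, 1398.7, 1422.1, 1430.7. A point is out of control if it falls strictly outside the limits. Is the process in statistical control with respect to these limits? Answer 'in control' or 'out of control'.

in control

All 7 points lie within [1369.5, 1483.1].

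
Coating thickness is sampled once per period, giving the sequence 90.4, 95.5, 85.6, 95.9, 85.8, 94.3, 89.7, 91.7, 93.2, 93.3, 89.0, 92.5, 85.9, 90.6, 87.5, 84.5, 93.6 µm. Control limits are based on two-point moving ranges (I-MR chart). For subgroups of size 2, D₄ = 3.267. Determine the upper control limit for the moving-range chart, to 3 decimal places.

Moving ranges: 5.1, 9.9, 10.3, 10.1, 8.5, 4.6, 2.0, 1.5, 0.1, 4.3, 3.5, 6.6, 4.7, 3.1, 3.0, 9.1; M̄R̄ = 86.4000 / 16 = 5.4000
UCL_MR = D₄·M̄R̄ = 3.267 × 5.4000 = 17.6418

17.642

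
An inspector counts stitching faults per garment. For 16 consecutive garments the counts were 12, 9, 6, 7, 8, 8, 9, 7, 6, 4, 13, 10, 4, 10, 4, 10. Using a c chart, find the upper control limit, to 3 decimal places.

c̄ = (12 + 9 + 6 + 7 + 8 + 8 + 9 + 7 + 6 + 4 + 13 + 10 + 4 + 10 + 4 + 10) / 16 = 127 / 16 = 7.9375
UCL = c̄ + 3√c̄ = 7.9375 + 3 × √7.9375 = 7.9375 + 3 × 2.8174 = 16.3896

16.390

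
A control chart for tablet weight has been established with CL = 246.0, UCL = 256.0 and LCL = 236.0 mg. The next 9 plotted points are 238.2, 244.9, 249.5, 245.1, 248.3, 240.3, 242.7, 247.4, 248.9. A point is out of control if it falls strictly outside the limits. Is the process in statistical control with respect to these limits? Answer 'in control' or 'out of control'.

in control

All 9 points lie within [236.0, 256.0].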